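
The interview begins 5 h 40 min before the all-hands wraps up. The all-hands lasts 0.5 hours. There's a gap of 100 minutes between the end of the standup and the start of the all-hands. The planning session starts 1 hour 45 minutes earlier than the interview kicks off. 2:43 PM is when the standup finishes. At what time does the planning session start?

9:28 AM

The all-hands starts at 2:43 PM + 100 min = 4:23 PM.
The all-hands ends at 4:23 PM + 30 min = 4:53 PM.
The interview starts at 4:53 PM − 340 min = 11:13 AM.
The planning session starts at 11:13 AM − 105 min = 9:28 AM.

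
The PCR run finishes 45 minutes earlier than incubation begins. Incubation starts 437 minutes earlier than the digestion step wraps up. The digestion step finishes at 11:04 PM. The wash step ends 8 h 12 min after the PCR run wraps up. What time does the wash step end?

11:14 PM

Incubation starts at 11:04 PM − 437 min = 3:47 PM.
The PCR run ends at 3:47 PM − 45 min = 3:02 PM.
The wash step ends at 3:02 PM + 492 min = 11:14 PM.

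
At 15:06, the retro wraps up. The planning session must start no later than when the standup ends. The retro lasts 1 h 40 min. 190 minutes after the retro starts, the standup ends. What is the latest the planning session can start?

The retro starts at 15:06 − 100 min = 13:26.
The standup ends at 13:26 + 190 min = 16:36.
The planning session is bounded by the standup, so the latest it can start is 16:36.

16:36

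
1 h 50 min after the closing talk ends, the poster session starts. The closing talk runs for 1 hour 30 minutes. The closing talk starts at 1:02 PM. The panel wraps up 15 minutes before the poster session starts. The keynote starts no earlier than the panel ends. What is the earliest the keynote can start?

The closing talk ends at 1:02 PM + 90 min = 2:32 PM.
The poster session starts at 2:32 PM + 110 min = 4:22 PM.
The panel ends at 4:22 PM − 15 min = 4:07 PM.
The keynote is bounded by the panel, so the earliest it can start is 4:07 PM.

4:07 PM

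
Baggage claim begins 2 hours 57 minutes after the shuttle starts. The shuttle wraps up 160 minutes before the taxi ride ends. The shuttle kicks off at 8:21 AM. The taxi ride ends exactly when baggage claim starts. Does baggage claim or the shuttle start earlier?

the shuttle

Baggage claim starts at 8:21 AM + 177 min = 11:18 AM.
Baggage claim starts at 11:18 AM and the shuttle starts at 8:21 AM, so the shuttle is first.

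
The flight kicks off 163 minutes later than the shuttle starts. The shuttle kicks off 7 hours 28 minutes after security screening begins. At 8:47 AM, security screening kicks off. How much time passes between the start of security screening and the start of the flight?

The shuttle starts at 8:47 AM + 448 min = 4:15 PM.
The flight starts at 4:15 PM + 163 min = 6:58 PM.
From 8:47 AM to 6:58 PM is 611 minutes.

611 minutes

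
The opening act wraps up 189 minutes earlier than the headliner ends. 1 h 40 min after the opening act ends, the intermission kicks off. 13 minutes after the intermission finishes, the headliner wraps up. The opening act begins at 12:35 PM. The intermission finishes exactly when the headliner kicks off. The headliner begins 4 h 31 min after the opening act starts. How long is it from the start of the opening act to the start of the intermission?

3 h 15 min

The headliner starts at 12:35 PM + 271 min = 5:06 PM.
So the intermission ends at 5:06 PM.
The headliner ends at 5:06 PM + 13 min = 5:19 PM.
The opening act ends at 5:19 PM − 189 min = 2:10 PM.
The intermission starts at 2:10 PM + 100 min = 3:50 PM.
From 12:35 PM to 3:50 PM is 3 h 15 min.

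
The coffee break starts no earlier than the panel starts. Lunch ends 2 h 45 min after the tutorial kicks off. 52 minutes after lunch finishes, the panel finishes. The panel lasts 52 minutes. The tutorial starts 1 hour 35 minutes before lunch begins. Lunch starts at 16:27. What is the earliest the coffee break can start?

The tutorial starts at 16:27 − 95 min = 14:52.
Lunch ends at 14:52 + 165 min = 17:37.
The panel ends at 17:37 + 52 min = 18:29.
The panel starts at 18:29 − 52 min = 17:37.
The coffee break is bounded by the panel, so the earliest it can start is 17:37.

17:37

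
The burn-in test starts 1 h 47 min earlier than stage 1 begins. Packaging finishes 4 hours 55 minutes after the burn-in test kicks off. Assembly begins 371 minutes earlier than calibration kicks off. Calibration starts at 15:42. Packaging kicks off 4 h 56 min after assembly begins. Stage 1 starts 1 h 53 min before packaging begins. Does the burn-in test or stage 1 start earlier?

the burn-in test

Assembly starts at 15:42 − 371 min = 09:31.
Packaging starts at 09:31 + 296 min = 14:27.
Stage 1 starts at 14:27 − 113 min = 12:34.
The burn-in test starts at 12:34 − 107 min = 10:47.
The burn-in test starts at 10:47 and stage 1 starts at 12:34, so the burn-in test is first.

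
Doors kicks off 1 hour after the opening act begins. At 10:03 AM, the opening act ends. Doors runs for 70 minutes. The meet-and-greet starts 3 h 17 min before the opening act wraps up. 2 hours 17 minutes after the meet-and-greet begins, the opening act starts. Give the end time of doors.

The meet-and-greet starts at 10:03 AM − 197 min = 6:46 AM.
The opening act starts at 6:46 AM + 137 min = 9:03 AM.
Doors starts at 9:03 AM + 60 min = 10:03 AM.
Doors ends at 10:03 AM + 70 min = 11:13 AM.

11:13 AM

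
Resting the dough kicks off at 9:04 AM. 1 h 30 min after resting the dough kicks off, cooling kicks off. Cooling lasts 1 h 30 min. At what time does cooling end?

Cooling starts at 9:04 AM + 90 min = 10:34 AM.
Cooling ends at 10:34 AM + 90 min = 12:04 PM.

12:04 PM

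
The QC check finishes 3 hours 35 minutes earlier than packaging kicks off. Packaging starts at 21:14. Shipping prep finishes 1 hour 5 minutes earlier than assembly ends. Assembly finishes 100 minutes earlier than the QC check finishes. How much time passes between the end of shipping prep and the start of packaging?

The QC check ends at 21:14 − 215 min = 17:39.
Assembly ends at 17:39 − 100 min = 15:59.
Shipping prep ends at 15:59 − 65 min = 14:54.
From 14:54 to 21:14 is 6 hours 20 minutes.

6 hours 20 minutes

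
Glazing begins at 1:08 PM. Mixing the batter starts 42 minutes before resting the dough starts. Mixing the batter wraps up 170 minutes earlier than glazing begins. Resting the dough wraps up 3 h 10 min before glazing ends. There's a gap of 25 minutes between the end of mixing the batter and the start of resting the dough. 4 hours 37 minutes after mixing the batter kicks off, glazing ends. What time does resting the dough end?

Mixing the batter ends at 1:08 PM − 170 min = 10:18 AM.
Resting the dough starts at 10:18 AM + 25 min = 10:43 AM.
Mixing the batter starts at 10:43 AM − 42 min = 10:01 AM.
Glazing ends at 10:01 AM + 277 min = 2:38 PM.
Resting the dough ends at 2:38 PM − 190 min = 11:28 AM.

11:28 AM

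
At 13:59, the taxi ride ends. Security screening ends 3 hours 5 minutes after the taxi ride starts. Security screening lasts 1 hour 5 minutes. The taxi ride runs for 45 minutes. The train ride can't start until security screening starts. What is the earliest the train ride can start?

The taxi ride starts at 13:59 − 45 min = 13:14.
Security screening ends at 13:14 + 185 min = 16:19.
Security screening starts at 16:19 − 65 min = 15:14.
The train ride is bounded by security screening, so the earliest it can start is 15:14.

15:14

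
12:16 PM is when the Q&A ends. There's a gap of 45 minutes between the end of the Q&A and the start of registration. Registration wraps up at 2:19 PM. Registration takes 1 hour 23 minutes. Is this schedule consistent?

No

Registration starts at 12:16 PM + 45 min = 1:01 PM.
Registration ends at 1:01 PM + 83 min = 2:24 PM.
But registration is also said to end at 2:19 PM — a 5-minute conflict.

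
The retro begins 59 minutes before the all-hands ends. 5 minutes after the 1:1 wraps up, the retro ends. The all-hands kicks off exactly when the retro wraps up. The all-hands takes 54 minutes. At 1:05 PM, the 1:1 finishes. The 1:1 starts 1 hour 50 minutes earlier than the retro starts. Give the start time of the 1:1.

The retro ends at 1:05 PM + 5 min = 1:10 PM.
So the all-hands starts at 1:10 PM.
The all-hands ends at 1:10 PM + 54 min = 2:04 PM.
The retro starts at 2:04 PM − 59 min = 1:05 PM.
The 1:1 starts at 1:05 PM − 110 min = 11:15 AM.

11:15 AM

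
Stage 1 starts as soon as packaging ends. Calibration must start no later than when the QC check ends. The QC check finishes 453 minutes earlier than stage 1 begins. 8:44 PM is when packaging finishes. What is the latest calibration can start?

1:11 PM

Stage 1 starts at 8:44 PM.
The QC check ends at 8:44 PM − 453 min = 1:11 PM.
Calibration is bounded by the QC check, so the latest it can start is 1:11 PM.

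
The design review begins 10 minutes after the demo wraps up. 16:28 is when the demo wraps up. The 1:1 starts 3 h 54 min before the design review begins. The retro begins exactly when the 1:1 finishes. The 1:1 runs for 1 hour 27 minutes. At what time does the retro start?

14:11

The design review starts at 16:28 + 10 min = 16:38.
The 1:1 starts at 16:38 − 234 min = 12:44.
The 1:1 ends at 12:44 + 87 min = 14:11.
So the retro starts at 14:11.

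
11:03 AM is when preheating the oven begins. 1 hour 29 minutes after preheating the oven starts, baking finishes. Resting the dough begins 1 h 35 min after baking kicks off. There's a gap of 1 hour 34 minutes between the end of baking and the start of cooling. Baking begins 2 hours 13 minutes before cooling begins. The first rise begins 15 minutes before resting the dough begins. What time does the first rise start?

Baking ends at 11:03 AM + 89 min = 12:32 PM.
Cooling starts at 12:32 PM + 94 min = 2:06 PM.
Baking starts at 2:06 PM − 133 min = 11:53 AM.
Resting the dough starts at 11:53 AM + 95 min = 1:28 PM.
The first rise starts at 1:28 PM − 15 min = 1:13 PM.

1:13 PM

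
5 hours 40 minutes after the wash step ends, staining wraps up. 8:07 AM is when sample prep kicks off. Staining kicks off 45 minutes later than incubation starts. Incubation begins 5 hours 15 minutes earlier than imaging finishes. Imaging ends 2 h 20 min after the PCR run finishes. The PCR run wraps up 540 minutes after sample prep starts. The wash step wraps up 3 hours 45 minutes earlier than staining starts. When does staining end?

4:52 PM

The PCR run ends at 8:07 AM + 540 min = 5:07 PM.
Imaging ends at 5:07 PM + 140 min = 7:27 PM.
Incubation starts at 7:27 PM − 315 min = 2:12 PM.
Staining starts at 2:12 PM + 45 min = 2:57 PM.
The wash step ends at 2:57 PM − 225 min = 11:12 AM.
Staining ends at 11:12 AM + 340 min = 4:52 PM.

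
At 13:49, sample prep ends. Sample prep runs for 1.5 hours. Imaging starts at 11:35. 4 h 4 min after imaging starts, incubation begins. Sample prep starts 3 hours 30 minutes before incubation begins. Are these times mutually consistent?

Incubation starts at 11:35 + 244 min = 15:39.
Sample prep starts at 15:39 − 210 min = 12:09.
Sample prep ends at 12:09 + 90 min = 13:39.
But sample prep is also said to end at 13:49 — a 10-minute conflict.

No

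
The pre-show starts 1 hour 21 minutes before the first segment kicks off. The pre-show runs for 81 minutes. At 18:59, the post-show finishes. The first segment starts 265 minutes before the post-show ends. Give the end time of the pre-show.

The first segment starts at 18:59 − 265 min = 14:34.
The pre-show starts at 14:34 − 81 min = 13:13.
The pre-show ends at 13:13 + 81 min = 14:34.

14:34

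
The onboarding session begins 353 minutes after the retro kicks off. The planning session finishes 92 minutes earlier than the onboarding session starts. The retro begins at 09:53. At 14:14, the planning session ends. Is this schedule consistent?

The onboarding session starts at 09:53 + 353 min = 15:46.
The planning session ends at 15:46 − 92 min = 14:14.
That matches the stated 14:14, so the schedule is consistent.

Yes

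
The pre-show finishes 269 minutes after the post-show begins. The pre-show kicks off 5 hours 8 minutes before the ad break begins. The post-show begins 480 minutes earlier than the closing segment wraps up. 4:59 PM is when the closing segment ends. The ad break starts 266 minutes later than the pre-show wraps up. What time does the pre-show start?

12:46 PM

The post-show starts at 4:59 PM − 480 min = 8:59 AM.
The pre-show ends at 8:59 AM + 269 min = 1:28 PM.
The ad break starts at 1:28 PM + 266 min = 5:54 PM.
The pre-show starts at 5:54 PM − 308 min = 12:46 PM.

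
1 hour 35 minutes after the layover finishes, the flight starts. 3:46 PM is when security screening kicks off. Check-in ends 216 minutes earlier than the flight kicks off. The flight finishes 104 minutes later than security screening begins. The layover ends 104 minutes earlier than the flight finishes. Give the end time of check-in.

1:45 PM

The flight ends at 3:46 PM + 104 min = 5:30 PM.
The layover ends at 5:30 PM − 104 min = 3:46 PM.
The flight starts at 3:46 PM + 95 min = 5:21 PM.
Check-in ends at 5:21 PM − 216 min = 1:45 PM.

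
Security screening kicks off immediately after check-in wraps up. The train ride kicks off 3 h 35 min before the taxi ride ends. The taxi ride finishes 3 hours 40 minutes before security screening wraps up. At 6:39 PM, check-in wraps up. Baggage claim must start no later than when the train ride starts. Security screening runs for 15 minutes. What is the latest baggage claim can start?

11:39 AM

Security screening starts at 6:39 PM.
Security screening ends at 6:39 PM + 15 min = 6:54 PM.
The taxi ride ends at 6:54 PM − 220 min = 3:14 PM.
The train ride starts at 3:14 PM − 215 min = 11:39 AM.
Baggage claim is bounded by the train ride, so the latest it can start is 11:39 AM.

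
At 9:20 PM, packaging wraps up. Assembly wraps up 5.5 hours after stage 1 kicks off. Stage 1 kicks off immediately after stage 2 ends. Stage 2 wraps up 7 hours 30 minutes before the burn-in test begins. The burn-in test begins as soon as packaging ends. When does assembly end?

The burn-in test starts at 9:20 PM.
Stage 2 ends at 9:20 PM − 450 min = 1:50 PM.
So stage 1 starts at 1:50 PM.
Assembly ends at 1:50 PM + 330 min = 7:20 PM.

7:20 PM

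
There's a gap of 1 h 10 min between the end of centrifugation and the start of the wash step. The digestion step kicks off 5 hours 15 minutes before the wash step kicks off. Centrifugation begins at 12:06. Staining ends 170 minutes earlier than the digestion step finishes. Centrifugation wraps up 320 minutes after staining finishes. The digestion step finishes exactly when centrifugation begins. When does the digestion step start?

The digestion step ends at 12:06.
Staining ends at 12:06 − 170 min = 09:16.
Centrifugation ends at 09:16 + 320 min = 14:36.
The wash step starts at 14:36 + 70 min = 15:46.
The digestion step starts at 15:46 − 315 min = 10:31.

10:31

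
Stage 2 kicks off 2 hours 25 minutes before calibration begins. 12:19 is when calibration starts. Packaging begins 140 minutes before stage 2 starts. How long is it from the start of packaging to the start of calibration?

285 minutes

Stage 2 starts at 12:19 − 145 min = 09:54.
Packaging starts at 09:54 − 140 min = 07:34.
From 07:34 to 12:19 is 285 minutes.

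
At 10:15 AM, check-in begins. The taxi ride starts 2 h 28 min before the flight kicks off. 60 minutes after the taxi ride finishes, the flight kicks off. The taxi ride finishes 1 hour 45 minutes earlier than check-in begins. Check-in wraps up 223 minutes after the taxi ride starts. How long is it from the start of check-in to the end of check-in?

30 minutes

The taxi ride ends at 10:15 AM − 105 min = 8:30 AM.
The flight starts at 8:30 AM + 60 min = 9:30 AM.
The taxi ride starts at 9:30 AM − 148 min = 7:02 AM.
Check-in ends at 7:02 AM + 223 min = 10:45 AM.
From 10:15 AM to 10:45 AM is 30 minutes.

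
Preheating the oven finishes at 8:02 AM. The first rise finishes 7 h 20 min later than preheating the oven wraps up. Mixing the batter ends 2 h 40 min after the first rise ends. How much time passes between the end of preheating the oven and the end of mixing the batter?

The first rise ends at 8:02 AM + 440 min = 3:22 PM.
Mixing the batter ends at 3:22 PM + 160 min = 6:02 PM.
From 8:02 AM to 6:02 PM is 10 hours.

10 hours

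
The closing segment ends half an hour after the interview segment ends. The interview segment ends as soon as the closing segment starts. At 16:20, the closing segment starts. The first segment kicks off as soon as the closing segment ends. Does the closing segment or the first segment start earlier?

the closing segment

The interview segment ends at 16:20.
The closing segment ends at 16:20 + 30 min = 16:50.
So the first segment starts at 16:50.
The closing segment starts at 16:20 and the first segment starts at 16:50, so the closing segment is first.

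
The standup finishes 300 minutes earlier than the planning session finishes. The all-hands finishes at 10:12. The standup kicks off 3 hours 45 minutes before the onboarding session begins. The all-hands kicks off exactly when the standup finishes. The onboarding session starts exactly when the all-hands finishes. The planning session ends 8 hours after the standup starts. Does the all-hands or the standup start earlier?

The onboarding session starts at 10:12.
The standup starts at 10:12 − 225 min = 06:27.
The planning session ends at 06:27 + 480 min = 14:27.
The standup ends at 14:27 − 300 min = 09:27.
So the all-hands starts at 09:27.
The all-hands starts at 09:27 and the standup starts at 06:27, so the standup is first.

the standup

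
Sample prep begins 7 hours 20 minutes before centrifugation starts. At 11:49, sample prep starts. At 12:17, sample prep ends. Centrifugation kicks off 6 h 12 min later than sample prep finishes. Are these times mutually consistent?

Centrifugation starts at 12:17 + 372 min = 18:29.
Sample prep starts at 18:29 − 440 min = 11:09.
But sample prep is also said to start at 11:49 — a 40-minute conflict.

No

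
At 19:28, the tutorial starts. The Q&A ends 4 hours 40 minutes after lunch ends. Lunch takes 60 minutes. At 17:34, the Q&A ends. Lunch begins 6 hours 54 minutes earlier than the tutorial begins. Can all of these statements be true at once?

Lunch starts at 19:28 − 414 min = 12:34.
Lunch ends at 12:34 + 60 min = 13:34.
The Q&A ends at 13:34 + 280 min = 18:14.
But the Q&A is also said to end at 17:34 — a 40-minute conflict.

No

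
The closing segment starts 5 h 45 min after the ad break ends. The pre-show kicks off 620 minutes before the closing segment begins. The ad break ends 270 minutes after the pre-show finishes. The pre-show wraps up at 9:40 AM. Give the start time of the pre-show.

9:35 AM

The ad break ends at 9:40 AM + 270 min = 2:10 PM.
The closing segment starts at 2:10 PM + 345 min = 7:55 PM.
The pre-show starts at 7:55 PM − 620 min = 9:35 AM.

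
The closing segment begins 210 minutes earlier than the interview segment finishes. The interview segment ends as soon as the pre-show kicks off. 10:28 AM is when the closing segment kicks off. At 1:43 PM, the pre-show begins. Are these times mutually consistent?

No

The interview segment ends at 1:43 PM.
The closing segment starts at 1:43 PM − 210 min = 10:13 AM.
But the closing segment is also said to start at 10:28 AM — a 15-minute conflict.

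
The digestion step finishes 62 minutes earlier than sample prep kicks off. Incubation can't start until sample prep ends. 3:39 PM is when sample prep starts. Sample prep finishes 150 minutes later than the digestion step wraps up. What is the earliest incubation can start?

5:07 PM

The digestion step ends at 3:39 PM − 62 min = 2:37 PM.
Sample prep ends at 2:37 PM + 150 min = 5:07 PM.
Incubation is bounded by sample prep, so the earliest it can start is 5:07 PM.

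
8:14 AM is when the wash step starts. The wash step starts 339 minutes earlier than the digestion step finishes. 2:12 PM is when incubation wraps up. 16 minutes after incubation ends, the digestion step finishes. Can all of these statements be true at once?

No

The digestion step ends at 2:12 PM + 16 min = 2:28 PM.
The wash step starts at 2:28 PM − 339 min = 8:49 AM.
But the wash step is also said to start at 8:14 AM — a 35-minute conflict.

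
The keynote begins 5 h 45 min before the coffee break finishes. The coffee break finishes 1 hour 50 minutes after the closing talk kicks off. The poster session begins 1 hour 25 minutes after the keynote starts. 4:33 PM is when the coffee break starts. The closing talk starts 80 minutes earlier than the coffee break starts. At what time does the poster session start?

12:43 PM

The closing talk starts at 4:33 PM − 80 min = 3:13 PM.
The coffee break ends at 3:13 PM + 110 min = 5:03 PM.
The keynote starts at 5:03 PM − 345 min = 11:18 AM.
The poster session starts at 11:18 AM + 85 min = 12:43 PM.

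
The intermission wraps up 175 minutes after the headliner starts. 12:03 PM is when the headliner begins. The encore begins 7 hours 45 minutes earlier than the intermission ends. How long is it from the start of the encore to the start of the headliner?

4 hours 50 minutes

The intermission ends at 12:03 PM + 175 min = 2:58 PM.
The encore starts at 2:58 PM − 465 min = 7:13 AM.
From 7:13 AM to 12:03 PM is 4 hours 50 minutes.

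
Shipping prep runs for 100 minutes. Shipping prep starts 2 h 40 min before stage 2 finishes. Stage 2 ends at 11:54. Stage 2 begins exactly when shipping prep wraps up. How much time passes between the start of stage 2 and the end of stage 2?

Shipping prep starts at 11:54 − 160 min = 09:14.
Shipping prep ends at 09:14 + 100 min = 10:54.
So stage 2 starts at 10:54.
From 10:54 to 11:54 is 1 hour.

1 hour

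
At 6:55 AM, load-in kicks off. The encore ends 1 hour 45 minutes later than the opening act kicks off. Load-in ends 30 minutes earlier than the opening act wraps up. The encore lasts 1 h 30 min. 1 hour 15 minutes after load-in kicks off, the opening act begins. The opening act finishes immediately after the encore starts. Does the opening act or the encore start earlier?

The opening act starts at 6:55 AM + 75 min = 8:10 AM.
The encore ends at 8:10 AM + 105 min = 9:55 AM.
The encore starts at 9:55 AM − 90 min = 8:25 AM.
The opening act starts at 8:10 AM and the encore starts at 8:25 AM, so the opening act is first.

the opening act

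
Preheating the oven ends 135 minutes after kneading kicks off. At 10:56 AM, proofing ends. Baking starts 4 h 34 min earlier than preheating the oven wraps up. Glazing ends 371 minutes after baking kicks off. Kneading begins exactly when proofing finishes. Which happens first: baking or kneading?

baking

Kneading starts at 10:56 AM.
Preheating the oven ends at 10:56 AM + 135 min = 1:11 PM.
Baking starts at 1:11 PM − 274 min = 8:37 AM.
Baking starts at 8:37 AM and kneading starts at 10:56 AM, so baking is first.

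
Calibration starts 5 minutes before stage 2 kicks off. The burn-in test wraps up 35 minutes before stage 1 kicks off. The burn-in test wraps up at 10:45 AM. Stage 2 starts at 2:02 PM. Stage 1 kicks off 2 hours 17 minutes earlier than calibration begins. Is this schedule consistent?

No

Calibration starts at 2:02 PM − 5 min = 1:57 PM.
Stage 1 starts at 1:57 PM − 137 min = 11:40 AM.
The burn-in test ends at 11:40 AM − 35 min = 11:05 AM.
But the burn-in test is also said to end at 10:45 AM — a 20-minute conflict.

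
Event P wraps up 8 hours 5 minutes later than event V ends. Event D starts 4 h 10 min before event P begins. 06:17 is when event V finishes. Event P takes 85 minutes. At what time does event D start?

08:47

Event P ends at 06:17 + 485 min = 14:22.
Event P starts at 14:22 − 85 min = 12:57.
Event D starts at 12:57 − 250 min = 08:47.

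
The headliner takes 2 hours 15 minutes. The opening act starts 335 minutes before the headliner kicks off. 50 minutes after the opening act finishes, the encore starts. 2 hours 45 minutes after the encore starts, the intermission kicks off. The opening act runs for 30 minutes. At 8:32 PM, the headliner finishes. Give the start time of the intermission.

The headliner starts at 8:32 PM − 135 min = 6:17 PM.
The opening act starts at 6:17 PM − 335 min = 12:42 PM.
The opening act ends at 12:42 PM + 30 min = 1:12 PM.
The encore starts at 1:12 PM + 50 min = 2:02 PM.
The intermission starts at 2:02 PM + 165 min = 4:47 PM.

4:47 PM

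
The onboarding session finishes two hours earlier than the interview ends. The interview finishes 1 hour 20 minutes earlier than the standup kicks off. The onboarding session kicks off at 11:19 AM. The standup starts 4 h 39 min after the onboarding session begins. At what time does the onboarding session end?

12:38 PM

The standup starts at 11:19 AM + 279 min = 3:58 PM.
The interview ends at 3:58 PM − 80 min = 2:38 PM.
The onboarding session ends at 2:38 PM − 120 min = 12:38 PM.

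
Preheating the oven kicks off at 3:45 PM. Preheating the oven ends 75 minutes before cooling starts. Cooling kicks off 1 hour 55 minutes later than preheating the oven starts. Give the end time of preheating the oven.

Cooling starts at 3:45 PM + 115 min = 5:40 PM.
Preheating the oven ends at 5:40 PM − 75 min = 4:25 PM.

4:25 PM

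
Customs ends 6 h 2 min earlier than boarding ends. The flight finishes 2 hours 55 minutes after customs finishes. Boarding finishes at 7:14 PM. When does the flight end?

Customs ends at 7:14 PM − 362 min = 1:12 PM.
The flight ends at 1:12 PM + 175 min = 4:07 PM.

4:07 PM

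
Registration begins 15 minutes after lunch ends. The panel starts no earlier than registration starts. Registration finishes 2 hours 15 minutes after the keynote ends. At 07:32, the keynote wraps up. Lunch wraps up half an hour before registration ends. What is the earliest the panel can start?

09:32

Registration ends at 07:32 + 135 min = 09:47.
Lunch ends at 09:47 − 30 min = 09:17.
Registration starts at 09:17 + 15 min = 09:32.
The panel is bounded by registration, so the earliest it can start is 09:32.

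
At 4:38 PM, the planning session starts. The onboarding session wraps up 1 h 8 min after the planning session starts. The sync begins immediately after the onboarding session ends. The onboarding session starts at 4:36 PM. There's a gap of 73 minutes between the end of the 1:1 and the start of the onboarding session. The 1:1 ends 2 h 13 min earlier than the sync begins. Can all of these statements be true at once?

The onboarding session ends at 4:38 PM + 68 min = 5:46 PM.
So the sync starts at 5:46 PM.
The 1:1 ends at 5:46 PM − 133 min = 3:33 PM.
The onboarding session starts at 3:33 PM + 73 min = 4:46 PM.
But the onboarding session is also said to start at 4:36 PM — a 10-minute conflict.

No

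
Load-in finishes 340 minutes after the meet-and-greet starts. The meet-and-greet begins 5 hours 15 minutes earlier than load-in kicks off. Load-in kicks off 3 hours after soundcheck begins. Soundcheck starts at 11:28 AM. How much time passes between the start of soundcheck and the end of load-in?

Load-in starts at 11:28 AM + 180 min = 2:28 PM.
The meet-and-greet starts at 2:28 PM − 315 min = 9:13 AM.
Load-in ends at 9:13 AM + 340 min = 2:53 PM.
From 11:28 AM to 2:53 PM is 3 h 25 min.

3 h 25 min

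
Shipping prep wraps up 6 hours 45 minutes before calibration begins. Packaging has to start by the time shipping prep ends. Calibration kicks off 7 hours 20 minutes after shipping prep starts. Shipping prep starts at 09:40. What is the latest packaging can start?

10:15

Calibration starts at 09:40 + 440 min = 17:00.
Shipping prep ends at 17:00 − 405 min = 10:15.
Packaging is bounded by shipping prep, so the latest it can start is 10:15.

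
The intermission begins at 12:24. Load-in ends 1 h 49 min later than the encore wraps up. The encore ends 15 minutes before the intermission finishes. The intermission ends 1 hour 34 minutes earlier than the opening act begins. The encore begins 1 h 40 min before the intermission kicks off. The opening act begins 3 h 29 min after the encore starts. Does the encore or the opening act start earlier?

The encore starts at 12:24 − 100 min = 10:44.
The opening act starts at 10:44 + 209 min = 14:13.
The encore starts at 10:44 and the opening act starts at 14:13, so the encore is first.

the encore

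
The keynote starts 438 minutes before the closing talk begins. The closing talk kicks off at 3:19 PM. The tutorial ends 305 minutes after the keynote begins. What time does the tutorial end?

The keynote starts at 3:19 PM − 438 min = 8:01 AM.
The tutorial ends at 8:01 AM + 305 min = 1:06 PM.

1:06 PM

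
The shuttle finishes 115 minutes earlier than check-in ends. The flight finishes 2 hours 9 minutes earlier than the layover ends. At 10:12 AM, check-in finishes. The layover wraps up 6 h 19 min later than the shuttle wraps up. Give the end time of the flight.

12:27 PM

The shuttle ends at 10:12 AM − 115 min = 8:17 AM.
The layover ends at 8:17 AM + 379 min = 2:36 PM.
The flight ends at 2:36 PM − 129 min = 12:27 PM.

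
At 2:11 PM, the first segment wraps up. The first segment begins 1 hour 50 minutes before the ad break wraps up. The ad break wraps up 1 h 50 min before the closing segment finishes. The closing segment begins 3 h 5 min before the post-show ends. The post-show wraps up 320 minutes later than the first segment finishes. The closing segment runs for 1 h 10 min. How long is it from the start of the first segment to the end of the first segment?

15 minutes

The post-show ends at 2:11 PM + 320 min = 7:31 PM.
The closing segment starts at 7:31 PM − 185 min = 4:26 PM.
The closing segment ends at 4:26 PM + 70 min = 5:36 PM.
The ad break ends at 5:36 PM − 110 min = 3:46 PM.
The first segment starts at 3:46 PM − 110 min = 1:56 PM.
From 1:56 PM to 2:11 PM is 15 minutes.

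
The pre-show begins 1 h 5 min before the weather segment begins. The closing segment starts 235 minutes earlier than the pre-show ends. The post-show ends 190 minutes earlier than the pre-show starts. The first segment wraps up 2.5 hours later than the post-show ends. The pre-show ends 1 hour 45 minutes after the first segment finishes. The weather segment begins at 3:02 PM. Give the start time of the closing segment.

11:07 AM

The pre-show starts at 3:02 PM − 65 min = 1:57 PM.
The post-show ends at 1:57 PM − 190 min = 10:47 AM.
The first segment ends at 10:47 AM + 150 min = 1:17 PM.
The pre-show ends at 1:17 PM + 105 min = 3:02 PM.
The closing segment starts at 3:02 PM − 235 min = 11:07 AM.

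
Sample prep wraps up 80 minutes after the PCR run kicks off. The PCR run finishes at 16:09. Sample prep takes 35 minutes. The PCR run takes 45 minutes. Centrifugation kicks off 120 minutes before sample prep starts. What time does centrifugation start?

The PCR run starts at 16:09 − 45 min = 15:24.
Sample prep ends at 15:24 + 80 min = 16:44.
Sample prep starts at 16:44 − 35 min = 16:09.
Centrifugation starts at 16:09 − 120 min = 14:09.

14:09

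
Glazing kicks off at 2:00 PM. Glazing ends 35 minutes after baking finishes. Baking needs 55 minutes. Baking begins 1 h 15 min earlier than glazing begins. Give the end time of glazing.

2:15 PM

Baking starts at 2:00 PM − 75 min = 12:45 PM.
Baking ends at 12:45 PM + 55 min = 1:40 PM.
Glazing ends at 1:40 PM + 35 min = 2:15 PM.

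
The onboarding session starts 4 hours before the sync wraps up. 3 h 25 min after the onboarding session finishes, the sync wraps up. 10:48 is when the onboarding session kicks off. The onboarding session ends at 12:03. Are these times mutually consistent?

The sync ends at 12:03 + 205 min = 15:28.
The onboarding session starts at 15:28 − 240 min = 11:28.
But the onboarding session is also said to start at 10:48 — a 40-minute conflict.

No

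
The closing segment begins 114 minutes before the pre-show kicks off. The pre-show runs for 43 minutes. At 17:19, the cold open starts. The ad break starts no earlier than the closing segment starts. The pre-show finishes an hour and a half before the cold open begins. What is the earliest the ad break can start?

13:12

The pre-show ends at 17:19 − 90 min = 15:49.
The pre-show starts at 15:49 − 43 min = 15:06.
The closing segment starts at 15:06 − 114 min = 13:12.
The ad break is bounded by the closing segment, so the earliest it can start is 13:12.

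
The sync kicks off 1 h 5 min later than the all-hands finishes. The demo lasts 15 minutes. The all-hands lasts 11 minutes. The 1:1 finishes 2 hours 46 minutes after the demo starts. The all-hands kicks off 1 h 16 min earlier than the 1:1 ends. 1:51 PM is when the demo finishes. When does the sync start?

4:22 PM

The demo starts at 1:51 PM − 15 min = 1:36 PM.
The 1:1 ends at 1:36 PM + 166 min = 4:22 PM.
The all-hands starts at 4:22 PM − 76 min = 3:06 PM.
The all-hands ends at 3:06 PM + 11 min = 3:17 PM.
The sync starts at 3:17 PM + 65 min = 4:22 PM.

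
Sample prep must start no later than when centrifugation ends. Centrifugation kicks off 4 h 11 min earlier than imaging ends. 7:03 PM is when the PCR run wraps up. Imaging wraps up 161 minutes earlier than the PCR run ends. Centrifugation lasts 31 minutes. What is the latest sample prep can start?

12:42 PM

Imaging ends at 7:03 PM − 161 min = 4:22 PM.
Centrifugation starts at 4:22 PM − 251 min = 12:11 PM.
Centrifugation ends at 12:11 PM + 31 min = 12:42 PM.
Sample prep is bounded by centrifugation, so the latest it can start is 12:42 PM.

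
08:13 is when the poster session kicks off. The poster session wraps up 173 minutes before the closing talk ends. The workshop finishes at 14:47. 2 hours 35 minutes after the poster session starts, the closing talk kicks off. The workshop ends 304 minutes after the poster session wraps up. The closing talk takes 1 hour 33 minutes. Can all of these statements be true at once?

The closing talk starts at 08:13 + 155 min = 10:48.
The closing talk ends at 10:48 + 93 min = 12:21.
The poster session ends at 12:21 − 173 min = 09:28.
The workshop ends at 09:28 + 304 min = 14:32.
But the workshop is also said to end at 14:47 — a 15-minute conflict.

No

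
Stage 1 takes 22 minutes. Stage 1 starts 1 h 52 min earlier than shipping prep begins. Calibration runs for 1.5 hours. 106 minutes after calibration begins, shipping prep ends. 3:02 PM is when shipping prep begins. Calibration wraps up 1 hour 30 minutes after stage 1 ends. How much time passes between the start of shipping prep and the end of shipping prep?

16 minutes

Stage 1 starts at 3:02 PM − 112 min = 1:10 PM.
Stage 1 ends at 1:10 PM + 22 min = 1:32 PM.
Calibration ends at 1:32 PM + 90 min = 3:02 PM.
Calibration starts at 3:02 PM − 90 min = 1:32 PM.
Shipping prep ends at 1:32 PM + 106 min = 3:18 PM.
From 3:02 PM to 3:18 PM is 16 minutes.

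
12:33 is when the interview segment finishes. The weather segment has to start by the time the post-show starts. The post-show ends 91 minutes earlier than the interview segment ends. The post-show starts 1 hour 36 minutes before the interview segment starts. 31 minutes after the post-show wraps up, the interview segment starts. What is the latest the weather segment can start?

The post-show ends at 12:33 − 91 min = 11:02.
The interview segment starts at 11:02 + 31 min = 11:33.
The post-show starts at 11:33 − 96 min = 09:57.
The weather segment is bounded by the post-show, so the latest it can start is 09:57.

09:57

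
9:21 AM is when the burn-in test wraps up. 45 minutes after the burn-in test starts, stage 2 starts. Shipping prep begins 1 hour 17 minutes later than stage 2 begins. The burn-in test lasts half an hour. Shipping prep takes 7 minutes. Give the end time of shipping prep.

11:00 AM

The burn-in test starts at 9:21 AM − 30 min = 8:51 AM.
Stage 2 starts at 8:51 AM + 45 min = 9:36 AM.
Shipping prep starts at 9:36 AM + 77 min = 10:53 AM.
Shipping prep ends at 10:53 AM + 7 min = 11:00 AM.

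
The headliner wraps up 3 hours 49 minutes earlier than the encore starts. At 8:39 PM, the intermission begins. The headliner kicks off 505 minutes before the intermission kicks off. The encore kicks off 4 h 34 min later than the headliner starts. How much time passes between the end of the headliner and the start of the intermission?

The headliner starts at 8:39 PM − 505 min = 12:14 PM.
The encore starts at 12:14 PM + 274 min = 4:48 PM.
The headliner ends at 4:48 PM − 229 min = 12:59 PM.
From 12:59 PM to 8:39 PM is 460 minutes.

460 minutes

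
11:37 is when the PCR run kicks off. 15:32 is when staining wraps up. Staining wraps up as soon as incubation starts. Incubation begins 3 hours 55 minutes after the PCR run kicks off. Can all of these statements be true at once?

Incubation starts at 11:37 + 235 min = 15:32.
So staining ends at 15:32.
That matches the stated 15:32, so the schedule is consistent.

Yes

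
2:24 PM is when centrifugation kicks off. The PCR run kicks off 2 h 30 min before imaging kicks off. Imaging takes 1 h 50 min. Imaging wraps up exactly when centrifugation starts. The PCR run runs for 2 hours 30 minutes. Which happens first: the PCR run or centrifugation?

Imaging ends at 2:24 PM.
Imaging starts at 2:24 PM − 110 min = 12:34 PM.
The PCR run starts at 12:34 PM − 150 min = 10:04 AM.
The PCR run starts at 10:04 AM and centrifugation starts at 2:24 PM, so the PCR run is first.

the PCR run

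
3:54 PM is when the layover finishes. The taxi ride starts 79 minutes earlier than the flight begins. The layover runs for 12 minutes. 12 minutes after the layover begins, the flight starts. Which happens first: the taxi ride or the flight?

the taxi ride

The layover starts at 3:54 PM − 12 min = 3:42 PM.
The flight starts at 3:42 PM + 12 min = 3:54 PM.
The taxi ride starts at 3:54 PM − 79 min = 2:35 PM.
The taxi ride starts at 2:35 PM and the flight starts at 3:54 PM, so the taxi ride is first.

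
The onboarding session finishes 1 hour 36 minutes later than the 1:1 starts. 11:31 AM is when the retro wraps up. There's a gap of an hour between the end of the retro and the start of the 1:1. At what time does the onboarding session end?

The 1:1 starts at 11:31 AM + 60 min = 12:31 PM.
The onboarding session ends at 12:31 PM + 96 min = 2:07 PM.

2:07 PM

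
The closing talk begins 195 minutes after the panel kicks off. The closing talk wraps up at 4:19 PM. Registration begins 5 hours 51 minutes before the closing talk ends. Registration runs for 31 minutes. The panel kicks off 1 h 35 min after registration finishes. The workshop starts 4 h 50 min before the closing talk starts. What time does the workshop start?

10:59 AM

Registration starts at 4:19 PM − 351 min = 10:28 AM.
Registration ends at 10:28 AM + 31 min = 10:59 AM.
The panel starts at 10:59 AM + 95 min = 12:34 PM.
The closing talk starts at 12:34 PM + 195 min = 3:49 PM.
The workshop starts at 3:49 PM − 290 min = 10:59 AM.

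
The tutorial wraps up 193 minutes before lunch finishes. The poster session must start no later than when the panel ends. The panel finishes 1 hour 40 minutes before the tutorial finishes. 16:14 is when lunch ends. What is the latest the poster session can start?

The tutorial ends at 16:14 − 193 min = 13:01.
The panel ends at 13:01 − 100 min = 11:21.
The poster session is bounded by the panel, so the latest it can start is 11:21.

11:21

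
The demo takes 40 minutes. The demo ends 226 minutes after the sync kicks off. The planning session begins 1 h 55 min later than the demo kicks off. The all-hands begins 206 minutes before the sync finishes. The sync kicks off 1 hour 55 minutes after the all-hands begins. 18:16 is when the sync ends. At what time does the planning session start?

21:46

The all-hands starts at 18:16 − 206 min = 14:50.
The sync starts at 14:50 + 115 min = 16:45.
The demo ends at 16:45 + 226 min = 20:31.
The demo starts at 20:31 − 40 min = 19:51.
The planning session starts at 19:51 + 115 min = 21:46.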